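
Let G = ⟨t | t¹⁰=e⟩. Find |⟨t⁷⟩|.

|⟨t⁷⟩| equals the order of t⁷. Compute successive powers until reaching e:
  (t⁷)¹ = t⁷, (t⁷)² = t⁴, (t⁷)³ = t, (t⁷)⁴ = t⁸, (t⁷)⁵ = t⁵, (t⁷)⁶ = t², (t⁷)⁷ = t⁹, (t⁷)⁸ = t⁶, (t⁷)⁹ = t³, (t⁷)¹⁰ = e.
The smallest positive k with (t⁷)ᵏ = e is 10, so |⟨t⁷⟩| = 10.

Answer: 10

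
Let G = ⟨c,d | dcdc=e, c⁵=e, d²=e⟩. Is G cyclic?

Every cyclic group is abelian. But c·d = cd while d·c = c⁴d, so c·d ≠ d·c and G is not abelian. Hence G is not cyclic.

Answer: No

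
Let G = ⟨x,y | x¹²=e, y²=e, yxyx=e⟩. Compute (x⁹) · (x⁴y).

Compute (x⁹) · (x⁴y) by multiplying left to right and reducing via the relations at each step:
  (x⁹) · x⁴ = x
  x · y = xy

Answer: xy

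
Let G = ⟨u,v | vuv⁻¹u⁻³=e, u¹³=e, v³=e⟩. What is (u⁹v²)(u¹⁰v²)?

Compute (u⁹v²) · (u¹⁰v²) by multiplying left to right and reducing via the relations at each step:
  (u⁹v²) · u¹⁰ = u⁸v²
  (u⁸v²) · v² = u⁸v

Answer: u⁸v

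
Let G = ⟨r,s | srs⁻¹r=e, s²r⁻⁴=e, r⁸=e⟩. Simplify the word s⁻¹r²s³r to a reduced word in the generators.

Multiply left to right, reducing at each step:
  (s⁻¹) · r² = r²s
  (r²s) · s³ = r²
  (r²) · r = r³

Answer: r³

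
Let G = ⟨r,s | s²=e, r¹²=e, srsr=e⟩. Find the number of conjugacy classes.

The conjugacy classes (representative and size) are:
  [e] (size 1), [r¹¹] (size 2), [r²] (size 2), [r⁹] (size 2), [r⁴] (size 2), [r⁵] (size 2), [r⁶] (size 1), [s] (size 6), [rs] (size 6).
Class equation: 1 + 2 + 2 + 2 + 2 + 2 + 1 + 6 + 6 = 24 = |G|. So G has 9 conjugacy classes.

Answer: 9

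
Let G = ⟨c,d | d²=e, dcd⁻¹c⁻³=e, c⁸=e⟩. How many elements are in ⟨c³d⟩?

|⟨c³d⟩| equals the order of c³d. Compute successive powers until reaching e:
  (c³d)¹ = c³d, (c³d)² = c⁴, (c³d)³ = c⁷d, (c³d)⁴ = e.
The smallest positive k with (c³d)ᵏ = e is 4, so |⟨c³d⟩| = 4.

Answer: 4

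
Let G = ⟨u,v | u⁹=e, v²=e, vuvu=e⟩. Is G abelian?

u·v = uv but v·u = u⁸v, so u·v ≠ v·u and G is not abelian.

Answer: No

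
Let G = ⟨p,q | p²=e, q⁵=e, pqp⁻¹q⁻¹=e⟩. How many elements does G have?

Enumerate words in the generators, reducing via the relations: the distinct elements are
  {e, p, q, pq, q², q³, q⁴, pq², pq³, pq⁴}.
No further products give new elements, so |G| = 10.

Answer: 10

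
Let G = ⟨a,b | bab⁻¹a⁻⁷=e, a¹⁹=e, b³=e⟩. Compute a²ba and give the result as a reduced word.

Multiply left to right, reducing at each step:
  (a²) · b = a²b
  (a²b) · a = a⁹b

Answer: a⁹b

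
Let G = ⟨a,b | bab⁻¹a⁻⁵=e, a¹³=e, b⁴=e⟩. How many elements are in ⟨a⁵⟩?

|⟨a⁵⟩| equals the order of a⁵. Compute successive powers until reaching e:
  (a⁵)¹ = a⁵, (a⁵)² = a¹⁰, (a⁵)³ = a², (a⁵)⁴ = a⁷, (a⁵)⁵ = a¹², (a⁵)⁶ = a⁴, (a⁵)⁷ = a⁹, (a⁵)⁸ = a, (a⁵)⁹ = a⁶, (a⁵)¹⁰ = a¹¹, (a⁵)¹¹ = a³, (a⁵)¹² = a⁸, (a⁵)¹³ = e.
The smallest positive k with (a⁵)ᵏ = e is 13, so |⟨a⁵⟩| = 13.

Answer: 13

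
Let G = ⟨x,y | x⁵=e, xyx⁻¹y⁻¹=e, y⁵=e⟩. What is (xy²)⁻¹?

The order of (xy²) is 5 (smallest k with (xy²)ᵏ = e), so (xy²)⁻¹ = (xy²)⁴ = x⁴y³.
Check: (xy²) · (x⁴y³) → (xy²) · x⁴ = y²;   (y²) · y³ = e, giving e as required.

Answer: x⁴y³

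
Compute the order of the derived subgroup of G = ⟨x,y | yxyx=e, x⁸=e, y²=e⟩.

G' = [G, G] is generated by all commutators. The generator-pair commutators are: [x, y] = x².
The subgroup they normally generate is {e, x², x⁴, x⁶}, of order 4.
Check: |G/G'| = 16/4 = 4 is the order of the abelianisation.

Answer: 4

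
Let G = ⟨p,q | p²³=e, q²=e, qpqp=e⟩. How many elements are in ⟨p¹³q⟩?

|⟨p¹³q⟩| equals the order of p¹³q. Compute successive powers until reaching e:
  (p¹³q)¹ = p¹³q, (p¹³q)² = e.
The smallest positive k with (p¹³q)ᵏ = e is 2, so |⟨p¹³q⟩| = 2.

Answer: 2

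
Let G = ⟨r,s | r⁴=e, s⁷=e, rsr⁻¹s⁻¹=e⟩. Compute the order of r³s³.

Compute successive powers until reaching e:
  (r³s³)¹ = r³s³, (r³s³)² = r²s⁶, (r³s³)³ = rs², (r³s³)⁴ = s⁵, (r³s³)⁵ = r³s, (r³s³)⁶ = r²s⁴, (r³s³)⁷ = r, (r³s³)⁸ = s³, (r³s³)⁹ = r³s⁶, (r³s³)¹⁰ = r²s², (r³s³)¹¹ = rs⁵, (r³s³)¹² = s, (r³s³)¹³ = r³s⁴, (r³s³)¹⁴ = r², (r³s³)¹⁵ = rs³, (r³s³)¹⁶ = s⁶, (r³s³)¹⁷ = r³s², (r³s³)¹⁸ = r²s⁵, (r³s³)¹⁹ = rs, (r³s³)²⁰ = s⁴, (r³s³)²¹ = r³, (r³s³)²² = r²s³, (r³s³)²³ = rs⁶, (r³s³)²⁴ = s², (r³s³)²⁵ = r³s⁵, (r³s³)²⁶ = r²s, (r³s³)²⁷ = rs⁴, (r³s³)²⁸ = e.
The smallest positive k with (r³s³)ᵏ = e is 28.

Answer: 28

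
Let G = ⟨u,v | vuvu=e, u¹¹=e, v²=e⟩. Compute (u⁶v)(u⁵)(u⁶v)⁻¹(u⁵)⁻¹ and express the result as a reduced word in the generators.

[(u⁶v), (u⁵)] = (u⁶v)·(u⁵)·(u⁶v)⁻¹·(u⁵)⁻¹.
  (u⁶v) · (u⁵) = uv
  (uv) · (u⁶v) = u⁶
  (u⁶) · (u⁶) = u

Answer: u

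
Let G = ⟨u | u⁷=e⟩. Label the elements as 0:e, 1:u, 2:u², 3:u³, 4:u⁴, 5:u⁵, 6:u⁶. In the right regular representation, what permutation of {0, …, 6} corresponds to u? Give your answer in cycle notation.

(0 1 2 3 4 5 6)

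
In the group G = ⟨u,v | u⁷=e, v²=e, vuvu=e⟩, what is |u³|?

Compute successive powers until reaching e:
  (u³)¹ = u³, (u³)² = u⁶, (u³)³ = u², (u³)⁴ = u⁵, (u³)⁵ = u, (u³)⁶ = u⁴, (u³)⁷ = e.
The smallest positive k with (u³)ᵏ = e is 7.

Answer: 7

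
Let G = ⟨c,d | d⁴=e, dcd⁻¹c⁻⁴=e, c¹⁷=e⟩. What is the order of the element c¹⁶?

Compute successive powers until reaching e:
  (c¹⁶)¹ = c¹⁶, (c¹⁶)² = c¹⁵, (c¹⁶)³ = c¹⁴, (c¹⁶)⁴ = c¹³, (c¹⁶)⁵ = c¹², (c¹⁶)⁶ = c¹¹, (c¹⁶)⁷ = c¹⁰, (c¹⁶)⁸ = c⁹, (c¹⁶)⁹ = c⁸, (c¹⁶)¹⁰ = c⁷, (c¹⁶)¹¹ = c⁶, (c¹⁶)¹² = c⁵, (c¹⁶)¹³ = c⁴, (c¹⁶)¹⁴ = c³, (c¹⁶)¹⁵ = c², (c¹⁶)¹⁶ = c, (c¹⁶)¹⁷ = e.
The smallest positive k with (c¹⁶)ᵏ = e is 17.

Answer: 17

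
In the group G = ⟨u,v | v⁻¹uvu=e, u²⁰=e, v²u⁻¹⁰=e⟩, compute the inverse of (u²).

The order of (u²) is 10 (smallest k with (u²)ᵏ = e), so (u²)⁻¹ = (u²)⁹ = u¹⁸.
Check: (u²) · (u¹⁸) → (u²) · u¹⁸ = e, giving e as required.

Answer: u¹⁸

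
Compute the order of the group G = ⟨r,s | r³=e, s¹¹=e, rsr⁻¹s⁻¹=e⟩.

Enumerate words in the generators, reducing via the relations: the distinct elements are
  {e, r, s, rs, r², s², s³, s⁴, s⁵, s⁶, s⁷, s⁸, s⁹, rs², rs³, rs⁴, rs⁵, rs⁶, rs⁷, rs⁸, rs⁹, r²s, s¹⁰, rs¹⁰, r²s², r²s³, r²s⁴, r²s⁵, r²s⁶, r²s⁷, r²s⁸, r²s⁹, r²s¹⁰}.
No further products give new elements, so |G| = 33.

Answer: 33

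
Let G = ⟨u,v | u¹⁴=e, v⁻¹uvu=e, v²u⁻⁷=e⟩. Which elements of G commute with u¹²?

⟨u¹²⟩ ⊆ C_G(u¹²) since powers of u¹² commute with u¹²; so |C_G(u¹²)| ≥ |⟨u¹²⟩| = 7.
By orbit–stabilizer, |C_G(u¹²)| = |G| / |conj. class of u¹²| = 28 / 2 = 14.
The 14 elements commuting with u¹² are {e, u, u², u³, u⁴, u⁵, u⁶, u⁷, u⁸, u⁹, u¹⁰, u¹¹, u¹², u¹³}.

Answer: {e, u, u², u³, u⁴, u⁵, u⁶, u⁷, u⁸, u⁹, u¹⁰, u¹¹, u¹², u¹³}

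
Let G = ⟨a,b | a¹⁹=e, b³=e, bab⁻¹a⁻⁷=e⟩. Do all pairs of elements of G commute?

a·b = ab but b·a = a⁷b, so a·b ≠ b·a and G is not abelian.

Answer: No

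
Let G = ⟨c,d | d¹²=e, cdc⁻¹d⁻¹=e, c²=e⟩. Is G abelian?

Each pair of generators commutes: c·d = cd = d·c. Since the generators pairwise commute, every element of G commutes with every other, so G is abelian.

Answer: Yes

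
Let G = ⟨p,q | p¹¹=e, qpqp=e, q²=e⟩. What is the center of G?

An element z ∈ Z(G) iff z commutes with every generator.
For example e is central: e·p = p = p·e; e·q = q = q·e.
Whereas p ∉ Z(G) since p·q = pq ≠ p¹⁰q = q·p.
Checking each of the 22 elements this way gives Z(G) = {e}, of order 1.

Answer: {e}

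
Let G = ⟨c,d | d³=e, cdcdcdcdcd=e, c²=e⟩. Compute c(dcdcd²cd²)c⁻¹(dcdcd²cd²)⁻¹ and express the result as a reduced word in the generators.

[c, (dcdcd²cd²)] = c·(dcdcd²cd²)·c⁻¹·(dcdcd²cd²)⁻¹.
  c · (dcdcd²cd²) = d²cd²cdcd²
  (d²cd²cdcd²) · c = cdcd²cdcd
  (cdcd²cdcd) · (dcdcd²cd²) = dcd²cdcd

Answer: dcd²cdcd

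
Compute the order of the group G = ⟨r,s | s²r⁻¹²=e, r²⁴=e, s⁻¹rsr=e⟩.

Enumerate words in the generators, reducing via the relations: the distinct elements are
  {e, r, s, rs, r², r³, r⁴, r⁵, r⁶, r⁷, r⁸, r⁹, r²s, r²², r²³, r²¹, r²⁰, r³s, r¹², r¹³, r¹¹, r¹⁰, r¹⁴, r¹⁵, r¹⁶, r¹⁷, r¹⁸, r¹⁹, r⁴s, r⁵s, r⁶s, r⁷s, r⁸s, r⁹s, s⁻¹, rs⁻¹, r¹¹s, r¹⁰s, r²s⁻¹, r³s⁻¹, r⁴s⁻¹, r⁵s⁻¹, r⁶s⁻¹, r⁷s⁻¹, r⁸s⁻¹, r⁹s⁻¹, r¹¹s⁻¹, r¹⁰s⁻¹}.
No further products give new elements, so |G| = 48.

Answer: 48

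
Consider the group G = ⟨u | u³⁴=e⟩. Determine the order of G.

G is generated by a single element, so G is cyclic. The relator gives u³⁴ = e and no smaller power is forced to be e, so the 34 powers {e, u, u², u³, u⁴, u⁵, u⁶, u⁷, u⁸, u⁹, u²², u²³, u²¹, u²⁰, u²⁴, u²⁵, u²⁶, u²⁷, u²⁸, u²⁹, u³², u³³, u³¹, u³⁰, u¹², u¹³, u¹¹, u¹⁰, u¹⁴, u¹⁵, u¹⁶, u¹⁷, u¹⁸, u¹⁹} are distinct. Hence |G| = 34.

Answer: 34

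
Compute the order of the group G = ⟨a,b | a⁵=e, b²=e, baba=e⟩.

Enumerate words in the generators, reducing via the relations: the distinct elements are
  {a, b, e, ab, a², a³, a⁴, a²b, a³b, a⁴b}.
No further products give new elements, so |G| = 10.

Answer: 10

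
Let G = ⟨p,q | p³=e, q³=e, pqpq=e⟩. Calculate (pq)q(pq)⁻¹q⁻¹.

[(pq), q] = (pq)·q·(pq)⁻¹·q⁻¹.
  (pq) · q = pq²
  (pq²) · (pq) = q²p
  (q²p) · (q²) = pq²p

Answer: pq²p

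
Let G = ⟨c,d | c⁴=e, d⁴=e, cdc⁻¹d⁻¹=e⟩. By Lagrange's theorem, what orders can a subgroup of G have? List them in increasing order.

|G| = 16 = 2⁴. By Lagrange's theorem the order of any subgroup divides 16; the divisors of 16 are 1, 2, 4, 8, 16.

Answer: 1, 2, 4, 8, 16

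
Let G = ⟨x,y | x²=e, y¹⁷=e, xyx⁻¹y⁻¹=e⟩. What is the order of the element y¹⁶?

Compute successive powers until reaching e:
  (y¹⁶)¹ = y¹⁶, (y¹⁶)² = y¹⁵, (y¹⁶)³ = y¹⁴, (y¹⁶)⁴ = y¹³, (y¹⁶)⁵ = y¹², (y¹⁶)⁶ = y¹¹, (y¹⁶)⁷ = y¹⁰, (y¹⁶)⁸ = y⁹, (y¹⁶)⁹ = y⁸, (y¹⁶)¹⁰ = y⁷, (y¹⁶)¹¹ = y⁶, (y¹⁶)¹² = y⁵, (y¹⁶)¹³ = y⁴, (y¹⁶)¹⁴ = y³, (y¹⁶)¹⁵ = y², (y¹⁶)¹⁶ = y, (y¹⁶)¹⁷ = e.
The smallest positive k with (y¹⁶)ᵏ = e is 17.

Answer: 17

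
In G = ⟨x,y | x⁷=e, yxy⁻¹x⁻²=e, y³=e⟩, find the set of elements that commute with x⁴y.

⟨x⁴y⟩ ⊆ C_G(x⁴y) since powers of x⁴y commute with x⁴y; so |C_G(x⁴y)| ≥ |⟨x⁴y⟩| = 3.
By orbit–stabilizer, |C_G(x⁴y)| = |G| / |conj. class of x⁴y| = 21 / 7 = 3.
The 3 elements commuting with x⁴y are {e, x⁴y, x⁵y²}.

Answer: {e, x⁴y, x⁵y²}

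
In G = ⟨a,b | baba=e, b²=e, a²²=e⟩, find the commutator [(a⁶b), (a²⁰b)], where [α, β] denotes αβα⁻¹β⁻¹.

[(a⁶b), (a²⁰b)] = (a⁶b)·(a²⁰b)·(a⁶b)⁻¹·(a²⁰b)⁻¹.
  (a⁶b) · (a²⁰b) = a⁸
  (a⁸) · (a⁶b) = a¹⁴b
  (a¹⁴b) · (a²⁰b) = a¹⁶

Answer: a¹⁶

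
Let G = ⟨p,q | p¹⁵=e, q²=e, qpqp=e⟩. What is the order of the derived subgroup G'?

G' = [G, G] is generated by all commutators. The generator-pair commutators are: [p, q] = p².
The subgroup they normally generate is {e, p, p², p³, p⁴, p⁵, p⁶, p⁷, p⁸, p⁹, p¹⁰, p¹¹, p¹², p¹³, p¹⁴}, of order 15.
Check: |G/G'| = 30/15 = 2 is the order of the abelianisation.

Answer: 15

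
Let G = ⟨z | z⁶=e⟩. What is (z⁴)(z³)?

Compute (z⁴) · (z³) by multiplying left to right and reducing via the relations at each step:
  (z⁴) · z³ = z

Answer: z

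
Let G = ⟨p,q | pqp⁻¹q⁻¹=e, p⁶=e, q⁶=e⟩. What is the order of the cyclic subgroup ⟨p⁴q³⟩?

|⟨p⁴q³⟩| equals the order of p⁴q³. Compute successive powers until reaching e:
  (p⁴q³)¹ = p⁴q³, (p⁴q³)² = p², (p⁴q³)³ = q³, (p⁴q³)⁴ = p⁴, (p⁴q³)⁵ = p²q³, (p⁴q³)⁶ = e.
The smallest positive k with (p⁴q³)ᵏ = e is 6, so |⟨p⁴q³⟩| = 6.

Answer: 6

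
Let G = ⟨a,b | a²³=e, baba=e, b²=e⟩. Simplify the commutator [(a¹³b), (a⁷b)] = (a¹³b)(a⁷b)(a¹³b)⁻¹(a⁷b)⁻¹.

[(a¹³b), (a⁷b)] = (a¹³b)·(a⁷b)·(a¹³b)⁻¹·(a⁷b)⁻¹.
  (a¹³b) · (a⁷b) = a⁶
  (a⁶) · (a¹³b) = a¹⁹b
  (a¹⁹b) · (a⁷b) = a¹²

Answer: a¹²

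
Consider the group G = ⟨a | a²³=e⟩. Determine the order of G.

G is generated by a single element, so G is cyclic. The relator gives a²³ = e and no smaller power is forced to be e, so the 23 powers {a, e, a², a³, a⁴, a⁵, a⁶, a⁷, a⁸, a⁹, a²², a²¹, a²⁰, a¹², a¹³, a¹¹, a¹⁰, a¹⁴, a¹⁵, a¹⁶, a¹⁷, a¹⁸, a¹⁹} are distinct. Hence |G| = 23.

Answer: 23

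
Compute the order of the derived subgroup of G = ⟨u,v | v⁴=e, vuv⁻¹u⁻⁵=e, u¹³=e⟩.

G' = [G, G] is generated by all commutators. The generator-pair commutators are: [u, v] = u⁹.
The subgroup they normally generate is {e, u, u², u³, u⁴, u⁵, u⁶, u⁷, u⁸, u⁹, u¹⁰, u¹¹, u¹²}, of order 13.
Check: |G/G'| = 52/13 = 4 is the order of the abelianisation.

Answer: 13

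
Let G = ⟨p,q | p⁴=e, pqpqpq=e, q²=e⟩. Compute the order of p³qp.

Compute successive powers until reaching e:
  (p³qp)¹ = p³qp, (p³qp)² = e.
The smallest positive k with (p³qp)ᵏ = e is 2.

Answer: 2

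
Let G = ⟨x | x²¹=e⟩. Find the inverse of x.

The order of x is 21 (smallest k with xᵏ = e), so x⁻¹ = x²⁰ = x²⁰.
Check: x · (x²⁰) → x · x²⁰ = e, giving e as required.

Answer: x²⁰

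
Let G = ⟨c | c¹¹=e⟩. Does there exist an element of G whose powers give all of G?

|G| = 11. The element c has order 11 (its powers give 11 distinct elements), so ⟨c⟩ = G and G is cyclic.

Answer: Yes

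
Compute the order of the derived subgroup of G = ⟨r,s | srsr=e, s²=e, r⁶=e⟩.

G' = [G, G] is generated by all commutators. The generator-pair commutators are: [r, s] = r².
The subgroup they normally generate is {e, r², r⁴}, of order 3.
Check: |G/G'| = 12/3 = 4 is the order of the abelianisation.

Answer: 3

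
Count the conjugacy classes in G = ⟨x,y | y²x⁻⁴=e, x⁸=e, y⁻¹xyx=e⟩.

The conjugacy classes (representative and size) are:
  [e] (size 1), [x⁷] (size 2), [x⁶] (size 2), [x³] (size 2), [x⁴] (size 1), [x²y⁻¹] (size 4), [x³y⁻¹] (size 4).
Class equation: 1 + 2 + 2 + 2 + 1 + 4 + 4 = 16 = |G|. So G has 7 conjugacy classes.

Answer: 7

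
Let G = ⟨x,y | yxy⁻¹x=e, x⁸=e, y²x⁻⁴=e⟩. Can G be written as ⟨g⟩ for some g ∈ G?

Every cyclic group is abelian. But x·y = xy while y·x = x³y⁻¹, so x·y ≠ y·x and G is not abelian. Hence G is not cyclic.

Answer: No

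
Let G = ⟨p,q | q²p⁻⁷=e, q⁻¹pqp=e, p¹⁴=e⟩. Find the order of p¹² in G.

Compute successive powers until reaching e:
  (p¹²)¹ = p¹², (p¹²)² = p¹⁰, (p¹²)³ = p⁸, (p¹²)⁴ = p⁶, (p¹²)⁵ = p⁴, (p¹²)⁶ = p², (p¹²)⁷ = e.
The smallest positive k with (p¹²)ᵏ = e is 7.

Answer: 7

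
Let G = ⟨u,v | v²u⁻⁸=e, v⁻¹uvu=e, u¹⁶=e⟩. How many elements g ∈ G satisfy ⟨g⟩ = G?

⟨g⟩ = G would require ord(g) = |G| = 32, but the maximum element order in G is 16 < 32. So G is not cyclic and no single element generates it: the count is 0.

Answer: 0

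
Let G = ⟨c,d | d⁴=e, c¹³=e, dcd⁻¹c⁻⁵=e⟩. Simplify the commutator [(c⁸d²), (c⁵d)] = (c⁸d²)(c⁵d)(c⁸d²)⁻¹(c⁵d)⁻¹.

[(c⁸d²), (c⁵d)] = (c⁸d²)·(c⁵d)·(c⁸d²)⁻¹·(c⁵d)⁻¹.
  (c⁸d²) · (c⁵d) = c³d³
  (c³d³) · (c⁸d²) = c²d
  (c²d) · (c¹²d³) = c¹⁰

Answer: c¹⁰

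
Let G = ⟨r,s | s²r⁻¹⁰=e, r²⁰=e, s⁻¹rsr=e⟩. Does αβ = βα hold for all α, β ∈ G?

r·s = rs but s·r = r⁹s⁻¹, so r·s ≠ s·r and G is not abelian.

Answer: No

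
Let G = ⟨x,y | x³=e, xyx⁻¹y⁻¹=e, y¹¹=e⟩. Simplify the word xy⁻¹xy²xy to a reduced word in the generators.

Multiply left to right, reducing at each step:
  x · y⁻¹ = xy¹⁰
  (xy¹⁰) · x = x²y¹⁰
  (x²y¹⁰) · y² = x²y
  (x²y) · x = y
  y · y = y²

Answer: y²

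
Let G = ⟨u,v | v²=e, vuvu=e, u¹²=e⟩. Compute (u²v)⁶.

Compute successive powers of (u²v), reducing at each step:
  (u²v)²: (u²v) · u² = v;   v · v = e
  (u²v)³: e · u² = u²;   (u²) · v = u²v
  (u²v)⁴: (u²v) · u² = v;   v · v = e
  (u²v)⁵: e · u² = u²;   (u²) · v = u²v
  (u²v)⁶: (u²v) · u² = v;   v · v = e

Answer: e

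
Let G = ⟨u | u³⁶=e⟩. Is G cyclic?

|G| = 36. The element u has order 36 (its powers give 36 distinct elements), so ⟨u⟩ = G and G is cyclic.

Answer: Yes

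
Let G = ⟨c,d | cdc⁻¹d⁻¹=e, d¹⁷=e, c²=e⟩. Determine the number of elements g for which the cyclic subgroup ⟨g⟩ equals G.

G is cyclic of order 34. An element generates G iff its order is 34, and a cyclic group of order 34 has exactly φ(34) = 16 such elements.

Answer: 16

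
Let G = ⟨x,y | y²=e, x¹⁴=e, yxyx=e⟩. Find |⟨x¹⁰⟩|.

|⟨x¹⁰⟩| equals the order of x¹⁰. Compute successive powers until reaching e:
  (x¹⁰)¹ = x¹⁰, (x¹⁰)² = x⁶, (x¹⁰)³ = x², (x¹⁰)⁴ = x¹², (x¹⁰)⁵ = x⁸, (x¹⁰)⁶ = x⁴, (x¹⁰)⁷ = e.
The smallest positive k with (x¹⁰)ᵏ = e is 7, so |⟨x¹⁰⟩| = 7.

Answer: 7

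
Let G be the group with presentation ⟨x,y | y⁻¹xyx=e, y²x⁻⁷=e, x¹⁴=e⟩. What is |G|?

Enumerate words in the generators, reducing via the relations: the distinct elements are
  {e, x, y, xy, x², x³, x⁴, x⁵, x⁶, x⁷, x⁸, x⁹, x²y, x³y, x¹², x¹³, x¹¹, x¹⁰, x⁴y, x⁵y, x⁶y, y⁻¹, xy⁻¹, x²y⁻¹, x³y⁻¹, x⁴y⁻¹, x⁵y⁻¹, x⁶y⁻¹}.
No further products give new elements, so |G| = 28.

Answer: 28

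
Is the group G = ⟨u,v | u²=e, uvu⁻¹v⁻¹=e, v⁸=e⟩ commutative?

Each pair of generators commutes: u·v = uv = v·u. Since the generators pairwise commute, every element of G commutes with every other, so G is abelian.

Answer: Yes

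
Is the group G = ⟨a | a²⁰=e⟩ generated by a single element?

|G| = 20. The element a has order 20 (its powers give 20 distinct elements), so ⟨a⟩ = G and G is cyclic.

Answer: Yes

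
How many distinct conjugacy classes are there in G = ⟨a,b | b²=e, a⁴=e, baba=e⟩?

The conjugacy classes (representative and size) are:
  [e] (size 1), [a] (size 2), [a²] (size 1), [a²b] (size 2), [a³b] (size 2).
Class equation: 1 + 2 + 1 + 2 + 2 = 8 = |G|. So G has 5 conjugacy classes.

Answer: 5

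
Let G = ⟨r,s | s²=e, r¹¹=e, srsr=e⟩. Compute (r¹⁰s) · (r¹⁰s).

Compute (r¹⁰s) · (r¹⁰s) by multiplying left to right and reducing via the relations at each step:
  (r¹⁰s) · r¹⁰ = s
  s · s = e

Answer: e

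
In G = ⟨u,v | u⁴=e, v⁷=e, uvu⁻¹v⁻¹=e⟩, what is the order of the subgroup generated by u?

|⟨u⟩| equals the order of u. Compute successive powers until reaching e:
  u¹ = u, u² = u², u³ = u³, u⁴ = e.
The smallest positive k with uᵏ = e is 4, so |⟨u⟩| = 4.

Answer: 4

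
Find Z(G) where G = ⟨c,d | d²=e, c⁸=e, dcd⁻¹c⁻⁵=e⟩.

An element z ∈ Z(G) iff z commutes with every generator.
For example c² is central: (c²)·c = c³ = c·(c²); (c²)·d = c²d = d·(c²).
Whereas c ∉ Z(G) since c·d = cd ≠ c⁵d = d·c.
Checking each of the 16 elements this way gives Z(G) = {e, c², c⁴, c⁶}, of order 4.

Answer: {e, c², c⁴, c⁶}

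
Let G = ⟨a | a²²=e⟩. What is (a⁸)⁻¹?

The order of (a⁸) is 11 (smallest k with (a⁸)ᵏ = e), so (a⁸)⁻¹ = (a⁸)¹⁰ = a¹⁴.
Check: (a⁸) · (a¹⁴) → (a⁸) · a¹⁴ = e, giving e as required.

Answer: a¹⁴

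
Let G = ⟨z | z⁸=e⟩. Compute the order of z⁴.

Compute successive powers until reaching e:
  (z⁴)¹ = z⁴, (z⁴)² = e.
The smallest positive k with (z⁴)ᵏ = e is 2.

Answer: 2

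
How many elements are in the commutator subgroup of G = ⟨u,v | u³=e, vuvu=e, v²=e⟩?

G' = [G, G] is generated by all commutators. The generator-pair commutators are: [u, v] = u².
The subgroup they normally generate is {e, u, u²}, of order 3.
Check: |G/G'| = 6/3 = 2 is the order of the abelianisation.

Answer: 3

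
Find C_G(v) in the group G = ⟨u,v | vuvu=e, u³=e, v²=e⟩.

⟨v⟩ ⊆ C_G(v) since powers of v commute with v; so |C_G(v)| ≥ |⟨v⟩| = 2.
By orbit–stabilizer, |C_G(v)| = |G| / |conj. class of v| = 6 / 3 = 2.
The 2 elements commuting with v are {e, v}.

Answer: {e, v}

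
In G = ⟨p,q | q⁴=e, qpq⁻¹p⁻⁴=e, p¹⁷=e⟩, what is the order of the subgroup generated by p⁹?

|⟨p⁹⟩| equals the order of p⁹. Compute successive powers until reaching e:
  (p⁹)¹ = p⁹, (p⁹)² = p, (p⁹)³ = p¹⁰, (p⁹)⁴ = p², (p⁹)⁵ = p¹¹, (p⁹)⁶ = p³, (p⁹)⁷ = p¹², (p⁹)⁸ = p⁴, (p⁹)⁹ = p¹³, (p⁹)¹⁰ = p⁵, (p⁹)¹¹ = p¹⁴, (p⁹)¹² = p⁶, (p⁹)¹³ = p¹⁵, (p⁹)¹⁴ = p⁷, (p⁹)¹⁵ = p¹⁶, (p⁹)¹⁶ = p⁸, (p⁹)¹⁷ = e.
The smallest positive k with (p⁹)ᵏ = e is 17, so |⟨p⁹⟩| = 17.

Answer: 17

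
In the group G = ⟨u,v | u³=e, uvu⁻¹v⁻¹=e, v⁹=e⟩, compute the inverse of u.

The order of u is 3 (smallest k with uᵏ = e), so u⁻¹ = u² = u².
Check: u · (u²) → u · u² = e, giving e as required.

Answer: u²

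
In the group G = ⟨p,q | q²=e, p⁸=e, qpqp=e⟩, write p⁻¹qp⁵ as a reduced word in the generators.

Multiply left to right, reducing at each step:
  (p⁷) · q = p⁷q
  (p⁷q) · p⁵ = p²q

Answer: p²q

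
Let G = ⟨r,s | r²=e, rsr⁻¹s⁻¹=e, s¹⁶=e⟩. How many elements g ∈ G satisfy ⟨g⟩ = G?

⟨g⟩ = G would require ord(g) = |G| = 32, but the maximum element order in G is 16 < 32. So G is not cyclic and no single element generates it: the count is 0.

Answer: 0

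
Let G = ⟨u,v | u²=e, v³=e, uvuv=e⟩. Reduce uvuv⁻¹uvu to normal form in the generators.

Multiply left to right, reducing at each step:
  u · v = uv
  (uv) · u = v²
  (v²) · v⁻¹ = v
  v · u = uv²
  (uv²) · v = u
  u · u = e

Answer: e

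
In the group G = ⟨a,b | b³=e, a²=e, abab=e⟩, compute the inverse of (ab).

The order of (ab) is 2 (smallest k with (ab)ᵏ = e), so (ab)⁻¹ = (ab)¹ = ab.
Check: (ab) · (ab) → (ab) · a = b²;   (b²) · b = e, giving e as required.

Answer: ab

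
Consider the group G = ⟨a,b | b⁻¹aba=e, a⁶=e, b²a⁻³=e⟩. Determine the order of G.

Enumerate words in the generators, reducing via the relations: the distinct elements are
  {a, b, e, ab, a², a³, a⁴, a⁵, a²b, b⁻¹, ab⁻¹, a²b⁻¹}.
No further products give new elements, so |G| = 12.

Answer: 12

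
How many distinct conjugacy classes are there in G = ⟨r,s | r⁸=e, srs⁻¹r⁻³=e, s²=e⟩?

The conjugacy classes (representative and size) are:
  [e] (size 1), [r³] (size 2), [r²] (size 2), [r⁴] (size 1), [r⁵] (size 2), [r⁴s] (size 4), [rs] (size 4).
Class equation: 1 + 2 + 2 + 1 + 2 + 4 + 4 = 16 = |G|. So G has 7 conjugacy classes.

Answer: 7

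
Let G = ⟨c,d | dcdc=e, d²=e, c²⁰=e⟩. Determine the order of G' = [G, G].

G' = [G, G] is generated by all commutators. The generator-pair commutators are: [c, d] = c².
The subgroup they normally generate is {e, c², c⁴, c⁶, c⁸, c¹⁰, c¹², c¹⁴, c¹⁶, c¹⁸}, of order 10.
Check: |G/G'| = 40/10 = 4 is the order of the abelianisation.

Answer: 10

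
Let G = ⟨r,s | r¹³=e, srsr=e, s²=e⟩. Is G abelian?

r·s = rs but s·r = r¹²s, so r·s ≠ s·r and G is not abelian.

Answer: No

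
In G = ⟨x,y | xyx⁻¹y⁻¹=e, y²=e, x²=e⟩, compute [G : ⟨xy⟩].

First find ord(xy) by computing successive powers:
  (xy)¹ = xy, (xy)² = e.
So |⟨xy⟩| = ord(xy) = 2. With |G| = 4, by Lagrange [G : ⟨xy⟩] = 4/2 = 2.

Answer: 2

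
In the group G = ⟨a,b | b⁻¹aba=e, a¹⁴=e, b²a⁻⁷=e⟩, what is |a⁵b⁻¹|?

Compute successive powers until reaching e:
  (a⁵b⁻¹)¹ = a⁵b⁻¹, (a⁵b⁻¹)² = a⁷, (a⁵b⁻¹)³ = a⁵b, (a⁵b⁻¹)⁴ = e.
The smallest positive k with (a⁵b⁻¹)ᵏ = e is 4.

Answer: 4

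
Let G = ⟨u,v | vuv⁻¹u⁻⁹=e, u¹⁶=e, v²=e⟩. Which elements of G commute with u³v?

⟨u³v⟩ ⊆ C_G(u³v) since powers of u³v commute with u³v; so |C_G(u³v)| ≥ |⟨u³v⟩| = 16.
By orbit–stabilizer, |C_G(u³v)| = |G| / |conj. class of u³v| = 32 / 2 = 16.
The 16 elements commuting with u³v are {e, u², u⁴, u⁶, u⁸, u¹⁰, u¹², u¹⁴, u⁹v, uv, u¹¹v, u³v, u¹³v, u⁵v, u¹⁵v, u⁷v}.

Answer: {e, u², u⁴, u⁶, u⁸, u¹⁰, u¹², u¹⁴, u⁹v, uv, u¹¹v, u³v, u¹³v, u⁵v, u¹⁵v, u⁷v}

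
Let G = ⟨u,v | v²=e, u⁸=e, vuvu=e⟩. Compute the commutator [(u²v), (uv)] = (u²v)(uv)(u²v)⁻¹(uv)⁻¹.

[(u²v), (uv)] = (u²v)·(uv)·(u²v)⁻¹·(uv)⁻¹.
  (u²v) · (uv) = u
  u · (u²v) = u³v
  (u³v) · (uv) = u²

Answer: u²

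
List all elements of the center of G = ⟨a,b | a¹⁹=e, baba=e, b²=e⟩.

An element z ∈ Z(G) iff z commutes with every generator.
For example e is central: e·a = a = a·e; e·b = b = b·e.
Whereas a ∉ Z(G) since a·b = ab ≠ a¹⁸b = b·a.
Checking each of the 38 elements this way gives Z(G) = {e}, of order 1.

Answer: {e}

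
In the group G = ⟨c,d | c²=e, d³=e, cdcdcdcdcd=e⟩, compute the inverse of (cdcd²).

The order of (cdcd²) is 5 (smallest k with (cdcd²)ᵏ = e), so (cdcd²)⁻¹ = (cdcd²)⁴ = dcd²c.
Check: (cdcd²) · (dcd²c) → (cdcd²) · d = cdc;   (cdc) · c = cd;   (cd) · d² = c;   c · c = e, giving e as required.

Answer: dcd²c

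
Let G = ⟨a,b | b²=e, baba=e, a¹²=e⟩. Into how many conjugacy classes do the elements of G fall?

The conjugacy classes (representative and size) are:
  [e] (size 1), [a¹¹] (size 2), [a²] (size 2), [a⁹] (size 2), [a⁴] (size 2), [a⁵] (size 2), [a⁶] (size 1), [b] (size 6), [ab] (size 6).
Class equation: 1 + 2 + 2 + 2 + 2 + 2 + 1 + 6 + 6 = 24 = |G|. So G has 9 conjugacy classes.

Answer: 9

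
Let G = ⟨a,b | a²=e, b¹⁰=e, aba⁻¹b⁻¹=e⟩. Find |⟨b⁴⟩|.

|⟨b⁴⟩| equals the order of b⁴. Compute successive powers until reaching e:
  (b⁴)¹ = b⁴, (b⁴)² = b⁸, (b⁴)³ = b², (b⁴)⁴ = b⁶, (b⁴)⁵ = e.
The smallest positive k with (b⁴)ᵏ = e is 5, so |⟨b⁴⟩| = 5.

Answer: 5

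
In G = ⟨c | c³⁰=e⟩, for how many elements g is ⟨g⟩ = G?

G is cyclic of order 30. An element generates G iff its order is 30, and a cyclic group of order 30 has exactly φ(30) = 8 such elements.

Answer: 8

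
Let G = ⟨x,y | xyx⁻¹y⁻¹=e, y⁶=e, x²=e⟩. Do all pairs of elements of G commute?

Each pair of generators commutes: x·y = xy = y·x. Since the generators pairwise commute, every element of G commutes with every other, so G is abelian.

Answer: Yes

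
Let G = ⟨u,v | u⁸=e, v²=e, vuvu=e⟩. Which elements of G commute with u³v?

⟨u³v⟩ ⊆ C_G(u³v) since powers of u³v commute with u³v; so |C_G(u³v)| ≥ |⟨u³v⟩| = 2.
By orbit–stabilizer, |C_G(u³v)| = |G| / |conj. class of u³v| = 16 / 4 = 4.
The 4 elements commuting with u³v are {e, u⁴, u⁷v, u³v}.

Answer: {e, u⁴, u⁷v, u³v}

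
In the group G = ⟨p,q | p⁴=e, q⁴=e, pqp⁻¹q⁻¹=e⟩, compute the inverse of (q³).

The order of (q³) is 4 (smallest k with (q³)ᵏ = e), so (q³)⁻¹ = (q³)³ = q.
Check: (q³) · q → (q³) · q = e, giving e as required.

Answer: q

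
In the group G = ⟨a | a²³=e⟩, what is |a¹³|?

Compute successive powers until reaching e:
  (a¹³)¹ = a¹³, (a¹³)² = a³, (a¹³)³ = a¹⁶, (a¹³)⁴ = a⁶, (a¹³)⁵ = a¹⁹, (a¹³)⁶ = a⁹, (a¹³)⁷ = a²², (a¹³)⁸ = a¹², (a¹³)⁹ = a², (a¹³)¹⁰ = a¹⁵, (a¹³)¹¹ = a⁵, (a¹³)¹² = a¹⁸, (a¹³)¹³ = a⁸, (a¹³)¹⁴ = a²¹, (a¹³)¹⁵ = a¹¹, (a¹³)¹⁶ = a, (a¹³)¹⁷ = a¹⁴, (a¹³)¹⁸ = a⁴, (a¹³)¹⁹ = a¹⁷, (a¹³)²⁰ = a⁷, (a¹³)²¹ = a²⁰, (a¹³)²² = a¹⁰, (a¹³)²³ = e.
The smallest positive k with (a¹³)ᵏ = e is 23.

Answer: 23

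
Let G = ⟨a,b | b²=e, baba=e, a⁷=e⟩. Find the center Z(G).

An element z ∈ Z(G) iff z commutes with every generator.
For example e is central: e·a = a = a·e; e·b = b = b·e.
Whereas a ∉ Z(G) since a·b = ab ≠ a⁶b = b·a.
Checking each of the 14 elements this way gives Z(G) = {e}, of order 1.

Answer: {e}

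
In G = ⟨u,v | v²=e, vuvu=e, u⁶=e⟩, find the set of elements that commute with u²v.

⟨u²v⟩ ⊆ C_G(u²v) since powers of u²v commute with u²v; so |C_G(u²v)| ≥ |⟨u²v⟩| = 2.
By orbit–stabilizer, |C_G(u²v)| = |G| / |conj. class of u²v| = 12 / 3 = 4.
The 4 elements commuting with u²v are {e, u³, u⁵v, u²v}.

Answer: {e, u³, u⁵v, u²v}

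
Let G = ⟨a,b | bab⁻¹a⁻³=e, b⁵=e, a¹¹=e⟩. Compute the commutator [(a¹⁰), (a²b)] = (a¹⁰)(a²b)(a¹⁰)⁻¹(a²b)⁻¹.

[(a¹⁰), (a²b)] = (a¹⁰)·(a²b)·(a¹⁰)⁻¹·(a²b)⁻¹.
  (a¹⁰) · (a²b) = ab
  (ab) · a = a⁴b
  (a⁴b) · (a³b⁴) = a²

Answer: a²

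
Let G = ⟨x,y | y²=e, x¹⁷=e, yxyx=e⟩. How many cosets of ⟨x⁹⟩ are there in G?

First find ord(x⁹) by computing successive powers:
  (x⁹)¹ = x⁹, (x⁹)² = x, (x⁹)³ = x¹⁰, (x⁹)⁴ = x², (x⁹)⁵ = x¹¹, (x⁹)⁶ = x³, (x⁹)⁷ = x¹², (x⁹)⁸ = x⁴, (x⁹)⁹ = x¹³, (x⁹)¹⁰ = x⁵, (x⁹)¹¹ = x¹⁴, (x⁹)¹² = x⁶, (x⁹)¹³ = x¹⁵, (x⁹)¹⁴ = x⁷, (x⁹)¹⁵ = x¹⁶, (x⁹)¹⁶ = x⁸, (x⁹)¹⁷ = e.
So |⟨x⁹⟩| = ord(x⁹) = 17. With |G| = 34, by Lagrange [G : ⟨x⁹⟩] = 34/17 = 2.

Answer: 2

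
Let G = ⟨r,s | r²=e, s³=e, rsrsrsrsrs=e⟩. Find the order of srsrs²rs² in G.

Compute successive powers until reaching e:
  (srsrs²rs²)¹ = srsrs²rs², (srsrs²rs²)² = e.
The smallest positive k with (srsrs²rs²)ᵏ = e is 2.

Answer: 2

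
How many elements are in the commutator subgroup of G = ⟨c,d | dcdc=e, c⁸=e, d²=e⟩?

G' = [G, G] is generated by all commutators. The generator-pair commutators are: [c, d] = c².
The subgroup they normally generate is {e, c², c⁴, c⁶}, of order 4.
Check: |G/G'| = 16/4 = 4 is the order of the abelianisation.

Answer: 4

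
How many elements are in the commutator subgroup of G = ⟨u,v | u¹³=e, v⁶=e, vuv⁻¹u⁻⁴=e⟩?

G' = [G, G] is generated by all commutators. The generator-pair commutators are: [u, v] = u¹⁰.
The subgroup they normally generate is {e, u, u², u³, u⁴, u⁵, u⁶, u⁷, u⁸, u⁹, u¹⁰, u¹¹, u¹²}, of order 13.
Check: |G/G'| = 78/13 = 6 is the order of the abelianisation.

Answer: 13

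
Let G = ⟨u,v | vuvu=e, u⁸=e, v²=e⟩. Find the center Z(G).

An element z ∈ Z(G) iff z commutes with every generator.
For example u⁴ is central: (u⁴)·u = u⁵ = u·(u⁴); (u⁴)·v = u⁴v = v·(u⁴).
Whereas u ∉ Z(G) since u·v = uv ≠ u⁷v = v·u.
Checking each of the 16 elements this way gives Z(G) = {e, u⁴}, of order 2.

Answer: {e, u⁴}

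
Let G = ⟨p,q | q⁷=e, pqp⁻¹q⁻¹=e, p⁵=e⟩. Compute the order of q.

Compute successive powers until reaching e:
  q¹ = q, q² = q², q³ = q³, q⁴ = q⁴, q⁵ = q⁵, q⁶ = q⁶, q⁷ = e.
The smallest positive k with qᵏ = e is 7.

Answer: 7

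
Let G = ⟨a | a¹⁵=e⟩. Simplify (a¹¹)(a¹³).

Compute (a¹¹) · (a¹³) by multiplying left to right and reducing via the relations at each step:
  (a¹¹) · a¹³ = a⁹

Answer: a⁹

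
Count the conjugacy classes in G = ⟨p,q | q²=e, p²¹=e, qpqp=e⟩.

The conjugacy classes (representative and size) are:
  [e] (size 1), [p²⁰] (size 2), [p²] (size 2), [p³] (size 2), [p¹⁷] (size 2), [p⁵] (size 2), [p⁶] (size 2), [p⁷] (size 2), [p⁸] (size 2), [p⁹] (size 2), [p¹⁰] (size 2), [q] (size 21).
Class equation: 1 + 2 + 2 + 2 + 2 + 2 + 2 + 2 + 2 + 2 + 2 + 21 = 42 = |G|. So G has 12 conjugacy classes.

Answer: 12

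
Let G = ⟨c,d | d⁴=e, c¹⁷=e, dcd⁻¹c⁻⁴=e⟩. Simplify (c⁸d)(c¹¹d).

Compute (c⁸d) · (c¹¹d) by multiplying left to right and reducing via the relations at each step:
  (c⁸d) · c¹¹ = cd
  (cd) · d = cd²

Answer: cd²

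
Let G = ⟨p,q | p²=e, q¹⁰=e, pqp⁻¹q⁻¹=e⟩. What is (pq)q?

Compute (pq) · q by multiplying left to right and reducing via the relations at each step:
  (pq) · q = pq²

Answer: pq²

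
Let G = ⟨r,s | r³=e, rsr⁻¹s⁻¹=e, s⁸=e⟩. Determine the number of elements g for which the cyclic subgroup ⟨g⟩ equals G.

G is cyclic of order 24. An element generates G iff its order is 24, and a cyclic group of order 24 has exactly φ(24) = 8 such elements.

Answer: 8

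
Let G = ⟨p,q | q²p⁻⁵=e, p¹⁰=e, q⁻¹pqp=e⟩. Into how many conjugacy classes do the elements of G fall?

The conjugacy classes (representative and size) are:
  [e] (size 1), [p] (size 2), [p⁸] (size 2), [p⁷] (size 2), [p⁴] (size 2), [p⁵] (size 1), [p⁴q] (size 5), [p²q⁻¹] (size 5).
Class equation: 1 + 2 + 2 + 2 + 2 + 1 + 5 + 5 = 20 = |G|. So G has 8 conjugacy classes.

Answer: 8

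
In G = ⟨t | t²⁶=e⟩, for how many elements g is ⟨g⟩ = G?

G is cyclic of order 26. An element generates G iff its order is 26, and a cyclic group of order 26 has exactly φ(26) = 12 such elements.

Answer: 12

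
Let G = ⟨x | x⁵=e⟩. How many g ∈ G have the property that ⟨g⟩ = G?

G is cyclic of order 5. An element generates G iff its order is 5, and a cyclic group of order 5 has exactly φ(5) = 4 such elements.

Answer: 4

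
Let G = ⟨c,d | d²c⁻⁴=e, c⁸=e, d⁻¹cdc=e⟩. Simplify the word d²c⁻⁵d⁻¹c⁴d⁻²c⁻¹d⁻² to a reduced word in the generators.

Multiply left to right, reducing at each step:
  (c⁴) · c⁻⁵ = c⁷
  (c⁷) · d⁻¹ = c³d
  (c³d) · c⁴ = c³d⁻¹
  (c³d⁻¹) · d⁻² = c³d
  (c³d) · c⁻¹ = d⁻¹
  (d⁻¹) · d⁻² = d

Answer: d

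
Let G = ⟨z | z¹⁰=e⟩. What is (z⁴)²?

Compute successive powers of (z⁴), reducing at each step:
  (z⁴)²: (z⁴) · z⁴ = z⁸

Answer: z⁸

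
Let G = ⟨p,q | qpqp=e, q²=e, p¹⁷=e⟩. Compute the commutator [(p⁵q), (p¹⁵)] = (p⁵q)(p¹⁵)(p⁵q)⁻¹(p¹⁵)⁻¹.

[(p⁵q), (p¹⁵)] = (p⁵q)·(p¹⁵)·(p⁵q)⁻¹·(p¹⁵)⁻¹.
  (p⁵q) · (p¹⁵) = p⁷q
  (p⁷q) · (p⁵q) = p²
  (p²) · (p²) = p⁴

Answer: p⁴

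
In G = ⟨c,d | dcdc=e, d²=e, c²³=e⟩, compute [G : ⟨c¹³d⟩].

First find ord(c¹³d) by computing successive powers:
  (c¹³d)¹ = c¹³d, (c¹³d)² = e.
So |⟨c¹³d⟩| = ord(c¹³d) = 2. With |G| = 46, by Lagrange [G : ⟨c¹³d⟩] = 46/2 = 23.

Answer: 23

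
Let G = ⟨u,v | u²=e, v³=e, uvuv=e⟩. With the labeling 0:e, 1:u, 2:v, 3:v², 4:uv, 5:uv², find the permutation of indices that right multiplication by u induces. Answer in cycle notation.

(0 1)(2 5)(3 4)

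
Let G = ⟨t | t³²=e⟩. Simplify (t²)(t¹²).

Compute (t²) · (t¹²) by multiplying left to right and reducing via the relations at each step:
  (t²) · t¹² = t¹⁴

Answer: t¹⁴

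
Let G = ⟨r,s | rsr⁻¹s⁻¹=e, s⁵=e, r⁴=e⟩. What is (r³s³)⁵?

Compute successive powers of (r³s³), reducing at each step:
  (r³s³)²: (r³s³) · r³ = r²s³;   (r²s³) · s³ = r²s
  (r³s³)³: (r²s) · r³ = rs;   (rs) · s³ = rs⁴
  (r³s³)⁴: (rs⁴) · r³ = s⁴;   (s⁴) · s³ = s²
  (r³s³)⁵: (s²) · r³ = r³s²;   (r³s²) · s³ = r³

Answer: r³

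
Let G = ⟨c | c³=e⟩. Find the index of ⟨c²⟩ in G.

First find ord(c²) by computing successive powers:
  (c²)¹ = c², (c²)² = c, (c²)³ = e.
So |⟨c²⟩| = ord(c²) = 3. With |G| = 3, by Lagrange [G : ⟨c²⟩] = 3/3 = 1.

Answer: 1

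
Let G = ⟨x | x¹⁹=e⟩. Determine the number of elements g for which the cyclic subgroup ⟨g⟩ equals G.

G is cyclic of order 19. An element generates G iff its order is 19, and a cyclic group of order 19 has exactly φ(19) = 18 such elements.

Answer: 18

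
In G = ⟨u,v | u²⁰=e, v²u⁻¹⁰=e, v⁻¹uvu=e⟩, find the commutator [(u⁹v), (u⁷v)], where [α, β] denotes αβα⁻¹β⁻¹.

[(u⁹v), (u⁷v)] = (u⁹v)·(u⁷v)·(u⁹v)⁻¹·(u⁷v)⁻¹.
  (u⁹v) · (u⁷v) = u¹²
  (u¹²) · (u⁹v⁻¹) = uv⁻¹
  (uv⁻¹) · (u⁷v⁻¹) = u⁴

Answer: u⁴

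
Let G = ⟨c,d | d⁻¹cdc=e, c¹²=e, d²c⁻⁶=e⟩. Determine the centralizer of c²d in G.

⟨c²d⟩ ⊆ C_G(c²d) since powers of c²d commute with c²d; so |C_G(c²d)| ≥ |⟨c²d⟩| = 4.
By orbit–stabilizer, |C_G(c²d)| = |G| / |conj. class of c²d| = 24 / 6 = 4.
The 4 elements commuting with c²d are {e, c⁶, c²d, c²d⁻¹}.

Answer: {e, c⁶, c²d, c²d⁻¹}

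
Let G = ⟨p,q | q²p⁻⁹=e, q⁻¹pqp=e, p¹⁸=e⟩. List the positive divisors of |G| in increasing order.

|G| = 36 = 2² · 3². By Lagrange's theorem the order of any subgroup divides 36; the divisors of 36 are 1, 2, 3, 4, 6, 9, 12, 18, 36.

Answer: 1, 2, 3, 4, 6, 9, 12, 18, 36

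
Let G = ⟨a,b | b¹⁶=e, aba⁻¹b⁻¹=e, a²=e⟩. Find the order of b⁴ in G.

Compute successive powers until reaching e:
  (b⁴)¹ = b⁴, (b⁴)² = b⁸, (b⁴)³ = b¹², (b⁴)⁴ = e.
The smallest positive k with (b⁴)ᵏ = e is 4.

Answer: 4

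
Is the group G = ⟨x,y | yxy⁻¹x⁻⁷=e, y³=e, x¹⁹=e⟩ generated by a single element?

Every cyclic group is abelian. But x·y = xy while y·x = x⁷y, so x·y ≠ y·x and G is not abelian. Hence G is not cyclic.

Answer: No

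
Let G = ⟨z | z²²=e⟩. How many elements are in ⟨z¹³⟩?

|⟨z¹³⟩| equals the order of z¹³. Compute successive powers until reaching e:
  (z¹³)¹ = z¹³, (z¹³)² = z⁴, (z¹³)³ = z¹⁷, (z¹³)⁴ = z⁸, (z¹³)⁵ = z²¹, (z¹³)⁶ = z¹², (z¹³)⁷ = z³, (z¹³)⁸ = z¹⁶, (z¹³)⁹ = z⁷, (z¹³)¹⁰ = z²⁰, (z¹³)¹¹ = z¹¹, (z¹³)¹² = z², (z¹³)¹³ = z¹⁵, (z¹³)¹⁴ = z⁶, (z¹³)¹⁵ = z¹⁹, (z¹³)¹⁶ = z¹⁰, (z¹³)¹⁷ = z, (z¹³)¹⁸ = z¹⁴, (z¹³)¹⁹ = z⁵, (z¹³)²⁰ = z¹⁸, (z¹³)²¹ = z⁹, (z¹³)²² = e.
The smallest positive k with (z¹³)ᵏ = e is 22, so |⟨z¹³⟩| = 22.

Answer: 22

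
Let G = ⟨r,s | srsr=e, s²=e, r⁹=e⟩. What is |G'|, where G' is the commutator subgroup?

G' = [G, G] is generated by all commutators. The generator-pair commutators are: [r, s] = r².
The subgroup they normally generate is {e, r, r², r³, r⁴, r⁵, r⁶, r⁷, r⁸}, of order 9.
Check: |G/G'| = 18/9 = 2 is the order of the abelianisation.

Answer: 9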